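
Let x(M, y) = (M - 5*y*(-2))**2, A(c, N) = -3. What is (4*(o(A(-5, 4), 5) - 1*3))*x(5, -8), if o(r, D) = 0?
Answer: -67500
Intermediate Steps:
x(M, y) = (M + 10*y)**2
(4*(o(A(-5, 4), 5) - 1*3))*x(5, -8) = (4*(0 - 1*3))*(5 + 10*(-8))**2 = (4*(0 - 3))*(5 - 80)**2 = (4*(-3))*(-75)**2 = -12*5625 = -67500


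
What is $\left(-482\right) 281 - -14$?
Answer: $-135428$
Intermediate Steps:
$\left(-482\right) 281 - -14 = -135442 + 14 = -135428$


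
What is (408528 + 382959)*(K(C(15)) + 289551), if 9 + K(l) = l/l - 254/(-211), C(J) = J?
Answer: 48354969850749/211 ≈ 2.2917e+11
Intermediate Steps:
K(l) = -1434/211 (K(l) = -9 + (l/l - 254/(-211)) = -9 + (1 - 254*(-1/211)) = -9 + (1 + 254/211) = -9 + 465/211 = -1434/211)
(408528 + 382959)*(K(C(15)) + 289551) = (408528 + 382959)*(-1434/211 + 289551) = 791487*(61093827/211) = 48354969850749/211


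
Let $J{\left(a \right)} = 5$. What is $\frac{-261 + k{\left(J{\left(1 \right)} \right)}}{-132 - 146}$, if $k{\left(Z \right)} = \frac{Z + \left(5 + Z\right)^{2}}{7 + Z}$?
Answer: $\frac{1009}{1112} \approx 0.90737$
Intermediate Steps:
$k{\left(Z \right)} = \frac{Z + \left(5 + Z\right)^{2}}{7 + Z}$
$\frac{-261 + k{\left(J{\left(1 \right)} \right)}}{-132 - 146} = \frac{-261 + \frac{5 + \left(5 + 5\right)^{2}}{7 + 5}}{-132 - 146} = \frac{-261 + \frac{5 + 10^{2}}{12}}{-278} = \left(-261 + \frac{5 + 100}{12}\right) \left(- \frac{1}{278}\right) = \left(-261 + \frac{1}{12} \cdot 105\right) \left(- \frac{1}{278}\right) = \left(-261 + \frac{35}{4}\right) \left(- \frac{1}{278}\right) = \left(- \frac{1009}{4}\right) \left(- \frac{1}{278}\right) = \frac{1009}{1112}$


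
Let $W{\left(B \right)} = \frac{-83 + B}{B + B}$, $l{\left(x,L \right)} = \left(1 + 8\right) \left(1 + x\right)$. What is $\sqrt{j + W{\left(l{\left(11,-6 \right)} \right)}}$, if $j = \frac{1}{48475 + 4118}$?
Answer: $\frac{\sqrt{46107967542}}{631116} \approx 0.34023$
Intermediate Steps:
$l{\left(x,L \right)} = 9 + 9 x$ ($l{\left(x,L \right)} = 9 \left(1 + x\right) = 9 + 9 x$)
$j = \frac{1}{52593} \approx 1.9014 \cdot 10^{-5}$
$W{\left(B \right)} = \frac{-83 + B}{2 B}$
$\sqrt{j + W{\left(l{\left(11,-6 \right)} \right)}} = \sqrt{\frac{1}{52593} + \frac{-83 + \left(9 + 9 \cdot 11\right)}{2 \left(9 + 9 \cdot 11\right)}} = \sqrt{\frac{1}{52593} + \frac{-83 + \left(9 + 99\right)}{2 \left(9 + 99\right)}} = \sqrt{\frac{1}{52593} + \frac{-83 + 108}{2 \cdot 108}} = \sqrt{\frac{1}{52593} + \frac{1}{2} \cdot \frac{1}{108} \cdot 25} = \sqrt{\frac{1}{52593} + \frac{25}{216}} = \sqrt{\frac{438347}{3786696}} = \frac{\sqrt{46107967542}}{631116}$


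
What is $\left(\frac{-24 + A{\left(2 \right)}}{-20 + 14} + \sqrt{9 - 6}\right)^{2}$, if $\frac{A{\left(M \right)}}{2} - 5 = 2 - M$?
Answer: $\frac{76}{9} + \frac{14 \sqrt{3}}{3} \approx 16.527$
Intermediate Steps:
$A{\left(M \right)} = 14 - 2 M$ ($A{\left(M \right)} = 10 + 2 \left(2 - M\right) = 10 - \left(-4 + 2 M\right) = 14 - 2 M$)
$\left(\frac{-24 + A{\left(2 \right)}}{-20 + 14} + \sqrt{9 - 6}\right)^{2} = \left(\frac{-24 + \left(14 - 4\right)}{-20 + 14} + \sqrt{9 - 6}\right)^{2} = \left(\frac{-24 + \left(14 - 4\right)}{-6} + \sqrt{9 + \left(-6 + 0\right)}\right)^{2} = \left(\left(-24 + 10\right) \left(- \frac{1}{6}\right) + \sqrt{9 - 6}\right)^{2} = \left(\left(-14\right) \left(- \frac{1}{6}\right) + \sqrt{3}\right)^{2} = \left(\frac{7}{3} + \sqrt{3}\right)^{2}$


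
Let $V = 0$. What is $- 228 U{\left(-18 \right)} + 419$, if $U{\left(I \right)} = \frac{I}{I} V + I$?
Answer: $4523$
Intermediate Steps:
$U{\left(I \right)} = I$ ($U{\left(I \right)} = \frac{I}{I} 0 + I = 1 \cdot 0 + I = 0 + I = I$)
$- 228 U{\left(-18 \right)} + 419 = \left(-228\right) \left(-18\right) + 419 = 4104 + 419 = 4523$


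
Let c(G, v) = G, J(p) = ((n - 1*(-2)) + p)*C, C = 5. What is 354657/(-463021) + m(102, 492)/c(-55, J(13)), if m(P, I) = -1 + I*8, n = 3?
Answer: -368298754/5093231 ≈ -72.311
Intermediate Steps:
J(p) = 25 + 5*p (J(p) = ((3 - 1*(-2)) + p)*5 = ((3 + 2) + p)*5 = (5 + p)*5 = 25 + 5*p)
m(P, I) = -1 + 8*I
354657/(-463021) + m(102, 492)/c(-55, J(13)) = 354657/(-463021) + (-1 + 8*492)/(-55) = 354657*(-1/463021) + (-1 + 3936)*(-1/55) = -354657/463021 + 3935*(-1/55) = -354657/463021 - 787/11 = -368298754/5093231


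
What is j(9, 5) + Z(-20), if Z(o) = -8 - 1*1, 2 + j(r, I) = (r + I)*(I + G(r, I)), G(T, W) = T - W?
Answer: 115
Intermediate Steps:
j(r, I) = -2 + r*(I + r) (j(r, I) = -2 + (r + I)*(I + (r - I)) = -2 + (I + r)*r = -2 + r*(I + r))
Z(o) = -9 (Z(o) = -8 - 1 = -9)
j(9, 5) + Z(-20) = (-2 + 9**2 + 5*9) - 9 = (-2 + 81 + 45) - 9 = 124 - 9 = 115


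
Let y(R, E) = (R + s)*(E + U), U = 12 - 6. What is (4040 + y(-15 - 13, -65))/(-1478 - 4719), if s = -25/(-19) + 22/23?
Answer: -2428817/2708089 ≈ -0.89687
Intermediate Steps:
U = 6
s = 993/437 (s = -25*(-1/19) + 22*(1/23) = 25/19 + 22/23 = 993/437 ≈ 2.2723)
y(R, E) = (6 + E)*(993/437 + R) (y(R, E) = (R + 993/437)*(E + 6) = (993/437 + R)*(6 + E) = (6 + E)*(993/437 + R))
(4040 + y(-15 - 13, -65))/(-1478 - 4719) = (4040 + (5958/437 + 6*(-15 - 13) + (993/437)*(-65) - 65*(-15 - 13)))/(-1478 - 4719) = (4040 + (5958/437 + 6*(-28) - 64545/437 - 65*(-28)))/(-6197) = (4040 + (5958/437 - 168 - 64545/437 + 1820))*(-1/6197) = (4040 + 663337/437)*(-1/6197) = (2428817/437)*(-1/6197) = -2428817/2708089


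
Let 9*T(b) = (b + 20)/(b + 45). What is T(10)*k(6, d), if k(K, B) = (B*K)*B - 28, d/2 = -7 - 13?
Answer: 19144/33 ≈ 580.12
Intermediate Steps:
T(b) = (20 + b)/(9*(45 + b)) (T(b) = ((b + 20)/(b + 45))/9 = ((20 + b)/(45 + b))/9 = (20 + b)/(9*(45 + b)))
d = -40 (d = 2*(-7 - 13) = 2*(-20) = -40)
k(K, B) = -28 + K*B² (k(K, B) = K*B² - 28 = -28 + K*B²)
T(10)*k(6, d) = ((20 + 10)/(9*(45 + 10)))*(-28 + 6*(-40)²) = ((⅑)*30/55)*(-28 + 6*1600) = ((⅑)*(1/55)*30)*(-28 + 9600) = (2/33)*9572 = 19144/33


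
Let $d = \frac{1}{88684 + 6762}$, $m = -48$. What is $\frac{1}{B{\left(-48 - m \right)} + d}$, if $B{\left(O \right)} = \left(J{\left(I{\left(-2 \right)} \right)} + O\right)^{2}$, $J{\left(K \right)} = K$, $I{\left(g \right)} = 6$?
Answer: $\frac{95446}{3436057} \approx 0.027778$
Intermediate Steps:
$d = \frac{1}{95446} \approx 1.0477 \cdot 10^{-5}$
$B{\left(O \right)} = \left(6 + O\right)^{2}$
$\frac{1}{B{\left(-48 - m \right)} + d} = \frac{1}{\left(6 - 0\right)^{2} + \frac{1}{95446}} = \frac{1}{\left(6 + \left(-48 + 48\right)\right)^{2} + \frac{1}{95446}} = \frac{1}{\left(6 + 0\right)^{2} + \frac{1}{95446}} = \frac{1}{6^{2} + \frac{1}{95446}} = \frac{1}{36 + \frac{1}{95446}} = \frac{1}{\frac{3436057}{95446}} = \frac{95446}{3436057}$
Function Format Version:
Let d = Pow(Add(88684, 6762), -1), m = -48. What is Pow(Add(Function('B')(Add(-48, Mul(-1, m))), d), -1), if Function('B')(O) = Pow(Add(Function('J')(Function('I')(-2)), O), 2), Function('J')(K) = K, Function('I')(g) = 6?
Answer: Rational(95446, 3436057) ≈ 0.027778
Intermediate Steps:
d = Rational(1, 95446) (d = Pow(95446, -1) = Rational(1, 95446) ≈ 1.0477e-5)
Function('B')(O) = Pow(Add(6, O), 2)
Pow(Add(Function('B')(Add(-48, Mul(-1, m))), d), -1) = Pow(Add(Pow(Add(6, Add(-48, Mul(-1, -48))), 2), Rational(1, 95446)), -1) = Pow(Add(Pow(Add(6, Add(-48, 48)), 2), Rational(1, 95446)), -1) = Pow(Add(Pow(Add(6, 0), 2), Rational(1, 95446)), -1) = Pow(Add(Pow(6, 2), Rational(1, 95446)), -1) = Pow(Add(36, Rational(1, 95446)), -1) = Pow(Rational(3436057, 95446), -1) = Rational(95446, 3436057)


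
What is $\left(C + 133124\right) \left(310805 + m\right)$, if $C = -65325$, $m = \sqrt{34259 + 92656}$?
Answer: $21072268195 + 67799 \sqrt{126915} \approx 2.1096 \cdot 10^{10}$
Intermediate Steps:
$m = \sqrt{126915} \approx 356.25$
$\left(C + 133124\right) \left(310805 + m\right) = \left(-65325 + 133124\right) \left(310805 + \sqrt{126915}\right) = 67799 \left(310805 + \sqrt{126915}\right) = 21072268195 + 67799 \sqrt{126915}$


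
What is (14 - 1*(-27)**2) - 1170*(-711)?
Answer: 831155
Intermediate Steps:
(14 - 1*(-27)**2) - 1170*(-711) = (14 - 1*729) + 831870 = (14 - 729) + 831870 = -715 + 831870 = 831155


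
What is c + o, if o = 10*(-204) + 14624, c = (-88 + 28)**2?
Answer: 16184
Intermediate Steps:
c = 3600 (c = (-60)**2 = 3600)
o = 12584 (o = -2040 + 14624 = 12584)
c + o = 3600 + 12584 = 16184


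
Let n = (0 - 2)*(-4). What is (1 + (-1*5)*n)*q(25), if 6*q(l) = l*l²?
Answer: -203125/2 ≈ -1.0156e+5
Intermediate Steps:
q(l) = l³/6 (q(l) = (l*l²)/6 = l³/6)
n = 8 (n = -2*(-4) = 8)
(1 + (-1*5)*n)*q(25) = (1 - 1*5*8)*((⅙)*25³) = (1 - 5*8)*((⅙)*15625) = (1 - 40)*(15625/6) = -39*15625/6 = -203125/2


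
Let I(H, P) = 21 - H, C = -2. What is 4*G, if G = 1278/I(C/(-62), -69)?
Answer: 79236/325 ≈ 243.80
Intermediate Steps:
G = 19809/325 (G = 1278/(21 - (-2)/(-62)) = 1278/(21 - (-2)*(-1)/62) = 1278/(21 - 1*1/31) = 1278/(21 - 1/31) = 1278/(650/31) = 1278*(31/650) = 19809/325 ≈ 60.951)
4*G = 4*(19809/325) = 79236/325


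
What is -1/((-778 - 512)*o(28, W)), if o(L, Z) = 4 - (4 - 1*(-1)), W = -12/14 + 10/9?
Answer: -1/1290 ≈ -0.00077519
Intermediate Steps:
W = 16/63 (W = -12*1/14 + 10*(⅑) = -6/7 + 10/9 = 16/63 ≈ 0.25397)
o(L, Z) = -1 (o(L, Z) = 4 - (4 + 1) = 4 - 1*5 = 4 - 5 = -1)
-1/((-778 - 512)*o(28, W)) = -1/((-778 - 512)*(-1)) = -(-1)/(-1290) = -(-1)*(-1)/1290 = -1*1/1290 = -1/1290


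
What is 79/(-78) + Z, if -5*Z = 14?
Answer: -1487/390 ≈ -3.8128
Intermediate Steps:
Z = -14/5 (Z = -⅕*14 = -14/5 ≈ -2.8000)
79/(-78) + Z = 79/(-78) - 14/5 = 79*(-1/78) - 14/5 = -79/78 - 14/5 = -1487/390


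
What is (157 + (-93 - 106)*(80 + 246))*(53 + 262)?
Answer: -20385855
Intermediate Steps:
(157 + (-93 - 106)*(80 + 246))*(53 + 262) = (157 - 199*326)*315 = (157 - 64874)*315 = -64717*315 = -20385855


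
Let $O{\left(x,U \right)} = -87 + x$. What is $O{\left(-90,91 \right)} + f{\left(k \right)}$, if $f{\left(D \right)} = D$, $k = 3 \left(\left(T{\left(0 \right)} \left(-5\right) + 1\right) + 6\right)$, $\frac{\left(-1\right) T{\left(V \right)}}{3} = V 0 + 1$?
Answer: $-111$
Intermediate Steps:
$T{\left(V \right)} = -3$ ($T{\left(V \right)} = - 3 \left(V 0 + 1\right) = - 3 \left(0 + 1\right) = \left(-3\right) 1 = -3$)
$k = 66$ ($k = 3 \left(\left(\left(-3\right) \left(-5\right) + 1\right) + 6\right) = 3 \left(\left(15 + 1\right) + 6\right) = 3 \left(16 + 6\right) = 3 \cdot 22 = 66$)
$O{\left(-90,91 \right)} + f{\left(k \right)} = \left(-87 - 90\right) + 66 = -177 + 66 = -111$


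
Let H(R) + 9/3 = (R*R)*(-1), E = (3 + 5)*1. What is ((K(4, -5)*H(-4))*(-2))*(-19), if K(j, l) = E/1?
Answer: -5776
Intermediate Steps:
E = 8 (E = 8*1 = 8)
H(R) = -3 - R² (H(R) = -3 + (R*R)*(-1) = -3 + R²*(-1) = -3 - R²)
K(j, l) = 8 (K(j, l) = 8/1 = 8*1 = 8)
((K(4, -5)*H(-4))*(-2))*(-19) = ((8*(-3 - 1*(-4)²))*(-2))*(-19) = ((8*(-3 - 1*16))*(-2))*(-19) = ((8*(-3 - 16))*(-2))*(-19) = ((8*(-19))*(-2))*(-19) = -152*(-2)*(-19) = 304*(-19) = -5776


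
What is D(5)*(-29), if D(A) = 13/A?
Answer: -377/5 ≈ -75.400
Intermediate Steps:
D(5)*(-29) = (13/5)*(-29) = -377/5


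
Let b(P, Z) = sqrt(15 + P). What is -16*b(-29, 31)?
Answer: -16*I*sqrt(14) ≈ -59.867*I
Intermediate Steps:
-16*b(-29, 31) = -16*sqrt(15 - 29) = -16*sqrt(-14) = -16*I*sqrt(14)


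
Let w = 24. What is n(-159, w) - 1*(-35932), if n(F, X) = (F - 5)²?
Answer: 62828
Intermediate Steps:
n(F, X) = (-5 + F)²
n(-159, w) - 1*(-35932) = (-5 - 159)² - 1*(-35932) = (-164)² + 35932 = 26896 + 35932 = 62828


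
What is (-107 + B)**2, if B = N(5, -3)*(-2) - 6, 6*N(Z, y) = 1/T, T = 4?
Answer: 1841449/144 ≈ 12788.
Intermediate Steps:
N(Z, y) = 1/24 (N(Z, y) = (1/6)/4 = (1/6)*(1/4) = 1/24)
B = -73/12 (B = (1/24)*(-2) - 6 = -1/12 - 6 = -73/12 ≈ -6.0833)
(-107 + B)**2 = (-107 - 73/12)**2 = (-1357/12)**2 = 1841449/144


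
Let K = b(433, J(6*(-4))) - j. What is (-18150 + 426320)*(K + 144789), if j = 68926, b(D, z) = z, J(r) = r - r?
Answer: 30965000710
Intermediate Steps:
J(r) = 0
K = -68926 (K = 0 - 1*68926 = 0 - 68926 = -68926)
(-18150 + 426320)*(K + 144789) = (-18150 + 426320)*(-68926 + 144789) = 408170*75863 = 30965000710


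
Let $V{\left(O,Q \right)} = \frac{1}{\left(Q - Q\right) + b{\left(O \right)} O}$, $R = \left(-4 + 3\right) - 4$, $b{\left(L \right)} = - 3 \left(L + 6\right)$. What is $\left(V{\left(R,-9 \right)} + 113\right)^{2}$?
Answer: $\frac{2876416}{225} \approx 12784.0$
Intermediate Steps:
$b{\left(L \right)} = -18 - 3 L$ ($b{\left(L \right)} = - 3 \left(6 + L\right) = -18 - 3 L$)
$R = -5$ ($R = -1 - 4 = -5$)
$V{\left(O,Q \right)} = \frac{1}{O \left(-18 - 3 O\right)}$ ($V{\left(O,Q \right)} = \frac{1}{\left(Q - Q\right) + \left(-18 - 3 O\right) O} = \frac{1}{0 + O \left(-18 - 3 O\right)} = \frac{1}{O \left(-18 - 3 O\right)}$)
$\left(V{\left(R,-9 \right)} + 113\right)^{2} = \left(- \frac{1}{3 \left(-5\right) \left(6 - 5\right)} + 113\right)^{2} = \left(\left(- \frac{1}{3}\right) \left(- \frac{1}{5}\right) 1^{-1} + 113\right)^{2} = \left(\left(- \frac{1}{3}\right) \left(- \frac{1}{5}\right) 1 + 113\right)^{2} = \left(\frac{1}{15} + 113\right)^{2} = \left(\frac{1696}{15}\right)^{2} = \frac{2876416}{225}$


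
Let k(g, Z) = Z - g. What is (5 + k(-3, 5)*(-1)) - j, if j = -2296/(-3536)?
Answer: -1613/442 ≈ -3.6493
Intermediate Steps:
j = 287/442 (j = -2296*(-1/3536) = 287/442 ≈ 0.64932)
(5 + k(-3, 5)*(-1)) - j = (5 + (5 - 1*(-3))*(-1)) - 1*287/442 = (5 + (5 + 3)*(-1)) - 287/442 = (5 + 8*(-1)) - 287/442 = (5 - 8) - 287/442 = -3 - 287/442 = -1613/442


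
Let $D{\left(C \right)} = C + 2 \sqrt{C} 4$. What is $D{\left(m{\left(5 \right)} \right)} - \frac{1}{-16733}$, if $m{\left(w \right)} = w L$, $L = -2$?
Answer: $- \frac{167329}{16733} + 8 i \sqrt{10} \approx -9.9999 + 25.298 i$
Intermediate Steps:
$m{\left(w \right)} = - 2 w$ ($m{\left(w \right)} = w \left(-2\right) = - 2 w$)
$D{\left(C \right)} = C + 8 \sqrt{C}$
$D{\left(m{\left(5 \right)} \right)} - \frac{1}{-16733} = \left(\left(-2\right) 5 + 8 \sqrt{\left(-2\right) 5}\right) - \frac{1}{-16733} = \left(-10 + 8 \sqrt{-10}\right) - - \frac{1}{16733} = \left(-10 + 8 i \sqrt{10}\right) + \frac{1}{16733} = - \frac{167329}{16733} + 8 i \sqrt{10}$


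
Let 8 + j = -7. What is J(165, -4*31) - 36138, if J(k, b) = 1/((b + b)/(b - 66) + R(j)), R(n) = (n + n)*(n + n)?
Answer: -3094280017/85624 ≈ -36138.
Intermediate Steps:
j = -15 (j = -8 - 7 = -15)
R(n) = 4*n² (R(n) = (2*n)*(2*n) = 4*n²)
J(k, b) = 1/(900 + 2*b/(-66 + b)) (J(k, b) = 1/((b + b)/(b - 66) + 4*(-15)²) = 1/((2*b)/(-66 + b) + 4*225) = 1/(2*b/(-66 + b) + 900) = 1/(900 + 2*b/(-66 + b)))
J(165, -4*31) - 36138 = (-66 - 4*31)/(22*(-2700 + 41*(-4*31))) - 36138 = (-66 - 124)/(22*(-2700 + 41*(-124))) - 36138 = (1/22)*(-190)/(-2700 - 5084) - 36138 = (1/22)*(-190)/(-7784) - 36138 = (1/22)*(-1/7784)*(-190) - 36138 = 95/85624 - 36138 = -3094280017/85624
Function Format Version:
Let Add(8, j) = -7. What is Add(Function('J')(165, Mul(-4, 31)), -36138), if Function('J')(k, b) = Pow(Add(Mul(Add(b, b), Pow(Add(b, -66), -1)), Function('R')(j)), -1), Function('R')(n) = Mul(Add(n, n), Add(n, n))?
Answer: Rational(-3094280017, 85624) ≈ -36138.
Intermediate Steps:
j = -15 (j = Add(-8, -7) = -15)
Function('R')(n) = Mul(4, Pow(n, 2)) (Function('R')(n) = Mul(Mul(2, n), Mul(2, n)) = Mul(4, Pow(n, 2)))
Function('J')(k, b) = Pow(Add(900, Mul(2, b, Pow(Add(-66, b), -1))), -1) (Function('J')(k, b) = Pow(Add(Mul(Add(b, b), Pow(Add(b, -66), -1)), Mul(4, Pow(-15, 2))), -1) = Pow(Add(Mul(Mul(2, b), Pow(Add(-66, b), -1)), Mul(4, 225)), -1) = Pow(Add(Mul(2, b, Pow(Add(-66, b), -1)), 900), -1) = Pow(Add(900, Mul(2, b, Pow(Add(-66, b), -1))), -1))
Add(Function('J')(165, Mul(-4, 31)), -36138) = Add(Mul(Rational(1, 22), Pow(Add(-2700, Mul(41, Mul(-4, 31))), -1), Add(-66, Mul(-4, 31))), -36138) = Add(Mul(Rational(1, 22), Pow(Add(-2700, Mul(41, -124)), -1), Add(-66, -124)), -36138) = Add(Mul(Rational(1, 22), Pow(Add(-2700, -5084), -1), -190), -36138) = Add(Mul(Rational(1, 22), Pow(-7784, -1), -190), -36138) = Add(Mul(Rational(1, 22), Rational(-1, 7784), -190), -36138) = Add(Rational(95, 85624), -36138) = Rational(-3094280017, 85624)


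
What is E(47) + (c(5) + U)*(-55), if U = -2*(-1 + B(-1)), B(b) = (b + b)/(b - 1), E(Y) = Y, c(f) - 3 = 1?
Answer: -173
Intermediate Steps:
c(f) = 4 (c(f) = 3 + 1 = 4)
B(b) = 2*b/(-1 + b) (B(b) = (2*b)/(-1 + b) = 2*b/(-1 + b))
U = 0 (U = -2*(-1 + 2*(-1)/(-1 - 1)) = -2*(-1 + 2*(-1)/(-2)) = -2*(-1 + 2*(-1)*(-½)) = -2*(-1 + 1) = -2*0 = 0)
E(47) + (c(5) + U)*(-55) = 47 + (4 + 0)*(-55) = 47 + 4*(-55) = 47 - 220 = -173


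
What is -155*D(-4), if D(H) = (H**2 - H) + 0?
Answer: -3100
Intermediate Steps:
D(H) = H**2 - H
-155*D(-4) = -(-620)*(-1 - 4) = -(-620)*(-5) = -155*20 = -3100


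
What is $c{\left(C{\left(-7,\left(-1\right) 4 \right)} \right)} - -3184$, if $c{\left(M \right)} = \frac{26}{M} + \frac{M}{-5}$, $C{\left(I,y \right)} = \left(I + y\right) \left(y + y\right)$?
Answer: $\frac{696673}{220} \approx 3166.7$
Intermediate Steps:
$C{\left(I,y \right)} = 2 y \left(I + y\right)$ ($C{\left(I,y \right)} = \left(I + y\right) 2 y = 2 y \left(I + y\right)$)
$c{\left(M \right)} = \frac{26}{M} - \frac{M}{5}$ ($c{\left(M \right)} = \frac{26}{M} + M \left(- \frac{1}{5}\right) = \frac{26}{M} - \frac{M}{5}$)
$c{\left(C{\left(-7,\left(-1\right) 4 \right)} \right)} - -3184 = \left(\frac{26}{2 \left(\left(-1\right) 4\right) \left(-7 - 4\right)} - \frac{2 \left(\left(-1\right) 4\right) \left(-7 - 4\right)}{5}\right) - -3184 = \left(\frac{26}{2 \left(-4\right) \left(-7 - 4\right)} - \frac{2 \left(-4\right) \left(-7 - 4\right)}{5}\right) + 3184 = \left(\frac{26}{2 \left(-4\right) \left(-11\right)} - \frac{2 \left(-4\right) \left(-11\right)}{5}\right) + 3184 = \left(\frac{26}{88} - \frac{88}{5}\right) + 3184 = \left(26 \cdot \frac{1}{88} - \frac{88}{5}\right) + 3184 = \left(\frac{13}{44} - \frac{88}{5}\right) + 3184 = - \frac{3807}{220} + 3184 = \frac{696673}{220}$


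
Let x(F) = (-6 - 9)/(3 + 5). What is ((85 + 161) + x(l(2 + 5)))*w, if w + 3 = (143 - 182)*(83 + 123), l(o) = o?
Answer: -15696261/8 ≈ -1.9620e+6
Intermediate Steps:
w = -8037 (w = -3 + (143 - 182)*(83 + 123) = -3 - 39*206 = -3 - 8034 = -8037)
x(F) = -15/8
((85 + 161) + x(l(2 + 5)))*w = ((85 + 161) - 15/8)*(-8037) = (246 - 15/8)*(-8037) = (1953/8)*(-8037) = -15696261/8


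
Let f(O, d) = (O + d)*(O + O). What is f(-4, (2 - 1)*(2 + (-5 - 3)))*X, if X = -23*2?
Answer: -3680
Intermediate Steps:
f(O, d) = 2*O*(O + d) (f(O, d) = (O + d)*(2*O) = 2*O*(O + d))
X = -46
f(-4, (2 - 1)*(2 + (-5 - 3)))*X = (2*(-4)*(-4 + (2 - 1)*(2 + (-5 - 3))))*(-46) = (2*(-4)*(-4 + 1*(2 - 8)))*(-46) = (2*(-4)*(-4 + 1*(-6)))*(-46) = (2*(-4)*(-4 - 6))*(-46) = (2*(-4)*(-10))*(-46) = 80*(-46) = -3680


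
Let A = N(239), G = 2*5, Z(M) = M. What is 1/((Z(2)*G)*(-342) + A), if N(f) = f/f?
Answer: -1/6839 ≈ -0.00014622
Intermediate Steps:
N(f) = 1
G = 10
A = 1
1/((Z(2)*G)*(-342) + A) = 1/((2*10)*(-342) + 1) = 1/(20*(-342) + 1) = 1/(-6840 + 1) = 1/(-6839) = -1/6839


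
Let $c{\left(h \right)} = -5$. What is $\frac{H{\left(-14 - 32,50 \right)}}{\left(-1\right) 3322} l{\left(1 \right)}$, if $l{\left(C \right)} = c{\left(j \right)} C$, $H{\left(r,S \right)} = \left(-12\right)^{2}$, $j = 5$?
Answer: $\frac{360}{1661} \approx 0.21674$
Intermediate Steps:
$H{\left(r,S \right)} = 144$
$l{\left(C \right)} = - 5 C$
$\frac{H{\left(-14 - 32,50 \right)}}{\left(-1\right) 3322} l{\left(1 \right)} = \frac{144}{\left(-1\right) 3322} \left(\left(-5\right) 1\right) = \frac{144}{-3322} \left(-5\right) = 144 \left(- \frac{1}{3322}\right) \left(-5\right) = \left(- \frac{72}{1661}\right) \left(-5\right) = \frac{360}{1661}$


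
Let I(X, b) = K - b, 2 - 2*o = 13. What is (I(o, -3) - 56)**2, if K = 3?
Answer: 2500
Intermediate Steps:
o = -11/2 (o = 1 - 1/2*13 = 1 - 13/2 = -11/2 ≈ -5.5000)
I(X, b) = 3 - b
(I(o, -3) - 56)**2 = ((3 - 1*(-3)) - 56)**2 = ((3 + 3) - 56)**2 = (6 - 56)**2 = (-50)**2 = 2500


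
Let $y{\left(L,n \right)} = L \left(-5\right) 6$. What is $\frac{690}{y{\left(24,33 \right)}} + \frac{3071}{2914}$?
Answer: $\frac{3341}{34968} \approx 0.095544$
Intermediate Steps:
$y{\left(L,n \right)} = - 30 L$ ($y{\left(L,n \right)} = - 5 L 6 = - 30 L$)
$\frac{690}{y{\left(24,33 \right)}} + \frac{3071}{2914} = \frac{690}{\left(-30\right) 24} + \frac{3071}{2914} = \frac{690}{-720} + 3071 \cdot \frac{1}{2914} = 690 \left(- \frac{1}{720}\right) + \frac{3071}{2914} = - \frac{23}{24} + \frac{3071}{2914} = \frac{3341}{34968}$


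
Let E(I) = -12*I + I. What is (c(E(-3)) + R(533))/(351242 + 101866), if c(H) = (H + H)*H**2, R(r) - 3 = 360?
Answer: 24079/151036 ≈ 0.15943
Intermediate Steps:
R(r) = 363 (R(r) = 3 + 360 = 363)
E(I) = -11*I
c(H) = 2*H**3 (c(H) = (2*H)*H**2 = 2*H**3)
(c(E(-3)) + R(533))/(351242 + 101866) = (2*(-11*(-3))**3 + 363)/(351242 + 101866) = (2*33**3 + 363)/453108 = (2*35937 + 363)*(1/453108) = (71874 + 363)*(1/453108) = 72237*(1/453108) = 24079/151036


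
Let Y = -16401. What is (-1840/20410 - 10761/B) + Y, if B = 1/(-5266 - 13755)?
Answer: 417728571596/2041 ≈ 2.0467e+8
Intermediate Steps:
B = -1/19021 (B = 1/(-19021) = -1/19021 ≈ -5.2573e-5)
(-1840/20410 - 10761/B) + Y = (-1840/20410 - 10761/(-1/19021)) - 16401 = (-1840*1/20410 - 10761*(-19021)) - 16401 = (-184/2041 + 204684981) - 16401 = 417762046037/2041 - 16401 = 417728571596/2041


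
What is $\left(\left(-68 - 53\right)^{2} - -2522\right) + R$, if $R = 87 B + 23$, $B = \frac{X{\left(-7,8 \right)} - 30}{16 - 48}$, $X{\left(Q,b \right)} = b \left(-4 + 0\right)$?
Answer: $\frac{277673}{16} \approx 17355.0$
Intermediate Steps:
$X{\left(Q,b \right)} = - 4 b$ ($X{\left(Q,b \right)} = b \left(-4\right) = - 4 b$)
$B = \frac{31}{16}$ ($B = \frac{\left(-4\right) 8 - 30}{16 - 48} = \frac{-32 - 30}{-32} = \left(-62\right) \left(- \frac{1}{32}\right) = \frac{31}{16} \approx 1.9375$)
$R = \frac{3065}{16}$ ($R = 87 \cdot \frac{31}{16} + 23 = \frac{2697}{16} + 23 = \frac{3065}{16} \approx 191.56$)
$\left(\left(-68 - 53\right)^{2} - -2522\right) + R = \left(\left(-68 - 53\right)^{2} - -2522\right) + \frac{3065}{16} = \left(\left(-121\right)^{2} + 2522\right) + \frac{3065}{16} = \left(14641 + 2522\right) + \frac{3065}{16} = 17163 + \frac{3065}{16} = \frac{277673}{16}$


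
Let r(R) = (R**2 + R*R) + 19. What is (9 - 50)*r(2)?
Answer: -1107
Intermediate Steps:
r(R) = 19 + 2*R**2 (r(R) = (R**2 + R**2) + 19 = 2*R**2 + 19 = 19 + 2*R**2)
(9 - 50)*r(2) = (9 - 50)*(19 + 2*2**2) = -41*(19 + 2*4) = -41*(19 + 8) = -41*27 = -1107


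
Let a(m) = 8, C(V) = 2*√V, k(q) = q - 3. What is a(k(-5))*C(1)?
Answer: 16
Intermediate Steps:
k(q) = -3 + q
a(k(-5))*C(1) = 8*(2*√1) = 8*(2*1) = 8*2 = 16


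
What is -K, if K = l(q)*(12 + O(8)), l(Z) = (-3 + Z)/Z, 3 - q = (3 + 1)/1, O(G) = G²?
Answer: -304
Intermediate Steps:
q = -1 (q = 3 - (3 + 1)/1 = 3 - 4 = -1)
l(Z) = (-3 + Z)/Z
K = 304 (K = ((-3 - 1)/(-1))*(12 + 8²) = (-1*(-4))*(12 + 64) = 4*76 = 304)
-K = -1*304 = -304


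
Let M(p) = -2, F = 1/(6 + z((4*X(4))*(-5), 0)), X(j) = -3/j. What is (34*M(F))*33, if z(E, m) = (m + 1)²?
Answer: -2244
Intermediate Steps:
z(E, m) = (1 + m)²
F = ⅐ (F = 1/(6 + (1 + 0)²) = 1/(6 + 1²) = 1/(6 + 1) = 1/7 = ⅐ ≈ 0.14286)
(34*M(F))*33 = (34*(-2))*33 = -68*33 = -2244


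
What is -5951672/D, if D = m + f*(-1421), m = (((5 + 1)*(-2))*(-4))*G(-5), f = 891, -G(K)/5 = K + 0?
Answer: 5951672/1264911 ≈ 4.7052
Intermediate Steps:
G(K) = -5*K (G(K) = -5*(K + 0) = -5*K)
m = 1200 (m = (((5 + 1)*(-2))*(-4))*(-5*(-5)) = ((6*(-2))*(-4))*25 = -12*(-4)*25 = 48*25 = 1200)
D = -1264911 (D = 1200 + 891*(-1421) = 1200 - 1266111 = -1264911)
-5951672/D = -5951672/(-1264911) = -5951672*(-1/1264911) = 5951672/1264911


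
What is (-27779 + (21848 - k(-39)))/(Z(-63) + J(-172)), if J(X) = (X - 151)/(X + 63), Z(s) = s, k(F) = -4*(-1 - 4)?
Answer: 648659/6544 ≈ 99.123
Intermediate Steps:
k(F) = 20 (k(F) = -4*(-5) = 20)
J(X) = (-151 + X)/(63 + X)
(-27779 + (21848 - k(-39)))/(Z(-63) + J(-172)) = (-27779 + (21848 - 1*20))/(-63 + (-151 - 172)/(63 - 172)) = (-27779 + (21848 - 20))/(-63 - 323/(-109)) = (-27779 + 21828)/(-63 - 1/109*(-323)) = -5951/(-63 + 323/109) = -5951/(-6544/109) = -5951*(-109/6544) = 648659/6544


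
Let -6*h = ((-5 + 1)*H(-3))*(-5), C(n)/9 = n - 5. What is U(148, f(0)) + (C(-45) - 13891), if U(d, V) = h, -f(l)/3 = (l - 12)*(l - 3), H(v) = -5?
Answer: -42973/3 ≈ -14324.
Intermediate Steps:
C(n) = -45 + 9*n (C(n) = 9*(n - 5) = 9*(-5 + n) = -45 + 9*n)
f(l) = -3*(-12 + l)*(-3 + l) (f(l) = -3*(l - 12)*(l - 3) = -3*(-12 + l)*(-3 + l))
h = 50/3 (h = -(-5 + 1)*(-5)*(-5)/6 = -(-4*(-5))*(-5)/6 = -10*(-5)/3 = -⅙*(-100) = 50/3 ≈ 16.667)
U(d, V) = 50/3
U(148, f(0)) + (C(-45) - 13891) = 50/3 + ((-45 + 9*(-45)) - 13891) = 50/3 + ((-45 - 405) - 13891) = 50/3 + (-450 - 13891) = 50/3 - 14341 = -42973/3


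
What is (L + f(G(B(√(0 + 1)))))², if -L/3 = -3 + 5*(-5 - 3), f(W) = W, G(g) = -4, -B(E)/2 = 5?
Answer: 15625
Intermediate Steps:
B(E) = -10 (B(E) = -2*5 = -10)
L = 129 (L = -3*(-3 + 5*(-5 - 3)) = -3*(-3 + 5*(-8)) = -3*(-3 - 40) = -3*(-43) = 129)
(L + f(G(B(√(0 + 1)))))² = (129 - 4)² = 125² = 15625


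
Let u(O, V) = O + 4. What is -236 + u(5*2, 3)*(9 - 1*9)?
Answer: -236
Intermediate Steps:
u(O, V) = 4 + O
-236 + u(5*2, 3)*(9 - 1*9) = -236 + (4 + 5*2)*(9 - 1*9) = -236 + (4 + 10)*(9 - 9) = -236 + 14*0 = -236 + 0 = -236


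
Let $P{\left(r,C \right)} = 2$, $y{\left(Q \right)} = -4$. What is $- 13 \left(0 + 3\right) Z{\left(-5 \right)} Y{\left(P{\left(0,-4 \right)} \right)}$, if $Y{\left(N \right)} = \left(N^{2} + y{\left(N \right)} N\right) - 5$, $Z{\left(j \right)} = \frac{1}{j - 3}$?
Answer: $- \frac{351}{8} \approx -43.875$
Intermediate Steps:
$Z{\left(j \right)} = \frac{1}{-3 + j}$
$Y{\left(N \right)} = -5 + N^{2} - 4 N$ ($Y{\left(N \right)} = \left(N^{2} - 4 N\right) - 5 = -5 + N^{2} - 4 N$)
$- 13 \left(0 + 3\right) Z{\left(-5 \right)} Y{\left(P{\left(0,-4 \right)} \right)} = - 13 \frac{0 + 3}{-3 - 5} \left(-5 + 2^{2} - 8\right) = - 13 \frac{3}{-8} \left(-5 + 4 - 8\right) = - 13 \cdot 3 \left(- \frac{1}{8}\right) \left(-9\right) = \left(-13\right) \left(- \frac{3}{8}\right) \left(-9\right) = \frac{39}{8} \left(-9\right) = - \frac{351}{8}$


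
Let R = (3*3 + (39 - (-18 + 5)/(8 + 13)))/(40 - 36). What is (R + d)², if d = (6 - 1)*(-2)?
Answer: 32761/7056 ≈ 4.6430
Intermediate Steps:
d = -10 (d = 5*(-2) = -10)
R = 1021/84 (R = (9 + (39 - (-13)/21))/4 = (9 + (39 - (-13)/21))*(¼) = (9 + (39 - 1*(-13/21)))*(¼) = (9 + (39 + 13/21))*(¼) = (9 + 832/21)*(¼) = (1021/21)*(¼) = 1021/84 ≈ 12.155)
(R + d)² = (1021/84 - 10)² = (181/84)² = 32761/7056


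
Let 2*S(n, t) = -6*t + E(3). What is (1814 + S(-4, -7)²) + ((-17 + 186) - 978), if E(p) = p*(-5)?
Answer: 4749/4 ≈ 1187.3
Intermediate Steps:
E(p) = -5*p
S(n, t) = -15/2 - 3*t (S(n, t) = (-6*t - 5*3)/2 = (-6*t - 15)/2 = (-15 - 6*t)/2 = -15/2 - 3*t)
(1814 + S(-4, -7)²) + ((-17 + 186) - 978) = (1814 + (-15/2 - 3*(-7))²) + ((-17 + 186) - 978) = (1814 + (-15/2 + 21)²) + (169 - 978) = (1814 + (27/2)²) - 809 = (1814 + 729/4) - 809 = 7985/4 - 809 = 4749/4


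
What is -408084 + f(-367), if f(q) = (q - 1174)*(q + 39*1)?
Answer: 97364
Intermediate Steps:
f(q) = (-1174 + q)*(39 + q) (f(q) = (-1174 + q)*(q + 39) = (-1174 + q)*(39 + q))
-408084 + f(-367) = -408084 + (-45786 + (-367)**2 - 1135*(-367)) = -408084 + (-45786 + 134689 + 416545) = -408084 + 505448 = 97364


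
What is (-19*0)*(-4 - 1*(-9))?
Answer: 0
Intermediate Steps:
(-19*0)*(-4 - 1*(-9)) = 0*(-4 + 9) = 0*5 = 0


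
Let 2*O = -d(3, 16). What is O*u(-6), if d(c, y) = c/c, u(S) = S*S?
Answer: -18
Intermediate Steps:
u(S) = S²
d(c, y) = 1
O = -½ (O = (-1*1)/2 = (½)*(-1) = -½ ≈ -0.50000)
O*u(-6) = -½*(-6)² = -½*36 = -18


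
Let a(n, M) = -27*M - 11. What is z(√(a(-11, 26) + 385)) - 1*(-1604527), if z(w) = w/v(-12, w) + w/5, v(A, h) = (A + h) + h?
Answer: (16045263*√82 + 48136138*I)/(10*(√82 + 3*I)) ≈ 1.6045e+6 + 3.4727*I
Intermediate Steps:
v(A, h) = A + 2*h
a(n, M) = -11 - 27*M
z(w) = w/5 + w/(-12 + 2*w) (z(w) = w/(-12 + 2*w) + w/5 = w/5 + w/(-12 + 2*w))
z(√(a(-11, 26) + 385)) - 1*(-1604527) = √((-11 - 27*26) + 385)*(-7 + 2*√((-11 - 27*26) + 385))/(10*(-6 + √((-11 - 27*26) + 385))) - 1*(-1604527) = √((-11 - 702) + 385)*(-7 + 2*√((-11 - 702) + 385))/(10*(-6 + √((-11 - 702) + 385))) + 1604527 = √(-713 + 385)*(-7 + 2*√(-713 + 385))/(10*(-6 + √(-713 + 385))) + 1604527 = √(-328)*(-7 + 2*√(-328))/(10*(-6 + √(-328))) + 1604527 = (2*I*√82)*(-7 + 2*(2*I*√82))/(10*(-6 + 2*I*√82)) + 1604527 = (2*I*√82)*(-7 + 4*I*√82)/(10*(-6 + 2*I*√82)) + 1604527 = I*√82*(-7 + 4*I*√82)/(5*(-6 + 2*I*√82)) + 1604527 = 1604527 + I*√82*(-7 + 4*I*√82)/(5*(-6 + 2*I*√82))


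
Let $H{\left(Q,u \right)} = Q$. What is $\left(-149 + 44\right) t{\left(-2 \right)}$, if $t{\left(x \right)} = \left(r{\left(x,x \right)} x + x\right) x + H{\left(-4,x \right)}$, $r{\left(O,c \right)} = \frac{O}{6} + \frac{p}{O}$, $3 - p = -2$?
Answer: $1190$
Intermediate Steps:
$p = 5$ ($p = 3 - -2 = 3 + 2 = 5$)
$r{\left(O,c \right)} = \frac{5}{O} + \frac{O}{6}$ ($r{\left(O,c \right)} = \frac{O}{6} + \frac{5}{O} = \frac{5}{O} + \frac{O}{6}$)
$t{\left(x \right)} = -4 + x \left(x + x \left(\frac{5}{x} + \frac{x}{6}\right)\right)$ ($t{\left(x \right)} = \left(\left(\frac{5}{x} + \frac{x}{6}\right) x + x\right) x - 4 = \left(x \left(\frac{5}{x} + \frac{x}{6}\right) + x\right) x - 4 = \left(x + x \left(\frac{5}{x} + \frac{x}{6}\right)\right) x - 4 = x \left(x + x \left(\frac{5}{x} + \frac{x}{6}\right)\right) - 4 = -4 + x \left(x + x \left(\frac{5}{x} + \frac{x}{6}\right)\right)$)
$\left(-149 + 44\right) t{\left(-2 \right)} = \left(-149 + 44\right) \left(-4 + \left(-2\right)^{2} + 5 \left(-2\right) + \frac{\left(-2\right)^{3}}{6}\right) = - 105 \left(-4 + 4 - 10 + \frac{1}{6} \left(-8\right)\right) = - 105 \left(-4 + 4 - 10 - \frac{4}{3}\right) = \left(-105\right) \left(- \frac{34}{3}\right) = 1190$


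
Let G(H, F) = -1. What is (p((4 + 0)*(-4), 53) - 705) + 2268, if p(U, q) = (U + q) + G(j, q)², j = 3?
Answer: 1601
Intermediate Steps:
p(U, q) = 1 + U + q (p(U, q) = (U + q) + (-1)² = (U + q) + 1 = 1 + U + q)
(p((4 + 0)*(-4), 53) - 705) + 2268 = ((1 + (4 + 0)*(-4) + 53) - 705) + 2268 = ((1 + 4*(-4) + 53) - 705) + 2268 = ((1 - 16 + 53) - 705) + 2268 = (38 - 705) + 2268 = -667 + 2268 = 1601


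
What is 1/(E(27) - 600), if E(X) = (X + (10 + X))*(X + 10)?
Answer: 1/1768 ≈ 0.00056561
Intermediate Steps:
E(X) = (10 + X)*(10 + 2*X) (E(X) = (10 + 2*X)*(10 + X) = (10 + X)*(10 + 2*X))
1/(E(27) - 600) = 1/((100 + 2*27**2 + 30*27) - 600) = 1/((100 + 2*729 + 810) - 600) = 1/((100 + 1458 + 810) - 600) = 1/(2368 - 600) = 1/1768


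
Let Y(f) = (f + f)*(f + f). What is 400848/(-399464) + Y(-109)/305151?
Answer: -12916880114/15237104883 ≈ -0.84772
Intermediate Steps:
Y(f) = 4*f² (Y(f) = (2*f)*(2*f) = 4*f²)
400848/(-399464) + Y(-109)/305151 = 400848/(-399464) + (4*(-109)²)/305151 = 400848*(-1/399464) + (4*11881)*(1/305151) = -50106/49933 + 47524*(1/305151) = -50106/49933 + 47524/305151 = -12916880114/15237104883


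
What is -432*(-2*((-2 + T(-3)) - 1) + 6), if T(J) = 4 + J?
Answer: -4320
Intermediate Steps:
-432*(-2*((-2 + T(-3)) - 1) + 6) = -432*(-2*((-2 + (4 - 3)) - 1) + 6) = -432*(-2*((-2 + 1) - 1) + 6) = -432*(-2*(-1 - 1) + 6) = -432*(-2*(-2) + 6) = -432*(4 + 6) = -432*10 = -4320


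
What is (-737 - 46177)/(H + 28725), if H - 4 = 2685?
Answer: -23457/15707 ≈ -1.4934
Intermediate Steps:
H = 2689 (H = 4 + 2685 = 2689)
(-737 - 46177)/(H + 28725) = (-737 - 46177)/(2689 + 28725) = -46914/31414 = -46914*1/31414 = -23457/15707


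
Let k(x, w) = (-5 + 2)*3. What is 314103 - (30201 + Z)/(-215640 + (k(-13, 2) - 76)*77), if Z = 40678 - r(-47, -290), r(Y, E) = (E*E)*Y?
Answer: 69792998634/222185 ≈ 3.1412e+5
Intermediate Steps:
r(Y, E) = Y*E² (r(Y, E) = E²*Y = Y*E²)
k(x, w) = -9 (k(x, w) = -3*3 = -9)
Z = 3993378 (Z = 40678 - (-47)*(-290)² = 40678 - (-47)*84100 = 40678 - 1*(-3952700) = 40678 + 3952700 = 3993378)
314103 - (30201 + Z)/(-215640 + (k(-13, 2) - 76)*77) = 314103 - (30201 + 3993378)/(-215640 + (-9 - 76)*77) = 314103 - 4023579/(-215640 - 85*77) = 314103 - 4023579/(-215640 - 6545) = 314103 - 4023579/(-222185) = 314103 - 4023579*(-1)/222185 = 314103 - 1*(-4023579/222185) = 314103 + 4023579/222185 = 69792998634/222185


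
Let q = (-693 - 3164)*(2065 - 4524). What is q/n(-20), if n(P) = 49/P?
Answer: -27098180/7 ≈ -3.8712e+6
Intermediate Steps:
q = 9484363 (q = -3857*(-2459) = 9484363)
q/n(-20) = 9484363/((49/(-20))) = 9484363/((49*(-1/20))) = 9484363/(-49/20) = 9484363*(-20/49) = -27098180/7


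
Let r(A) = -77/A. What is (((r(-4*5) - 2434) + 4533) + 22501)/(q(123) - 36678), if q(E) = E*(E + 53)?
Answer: -492077/300600 ≈ -1.6370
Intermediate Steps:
q(E) = E*(53 + E)
(((r(-4*5) - 2434) + 4533) + 22501)/(q(123) - 36678) = (((-77/((-4*5)) - 2434) + 4533) + 22501)/(123*(53 + 123) - 36678) = (((-77/(-20) - 2434) + 4533) + 22501)/(123*176 - 36678) = (((-77*(-1/20) - 2434) + 4533) + 22501)/(21648 - 36678) = (((77/20 - 2434) + 4533) + 22501)/(-15030) = ((-48603/20 + 4533) + 22501)*(-1/15030) = (42057/20 + 22501)*(-1/15030) = (492077/20)*(-1/15030) = -492077/300600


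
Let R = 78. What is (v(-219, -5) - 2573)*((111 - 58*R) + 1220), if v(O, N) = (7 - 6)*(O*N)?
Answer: 4719254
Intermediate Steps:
v(O, N) = N*O (v(O, N) = 1*(N*O) = N*O)
(v(-219, -5) - 2573)*((111 - 58*R) + 1220) = (-5*(-219) - 2573)*((111 - 58*78) + 1220) = (1095 - 2573)*((111 - 4524) + 1220) = -1478*(-4413 + 1220) = -1478*(-3193) = 4719254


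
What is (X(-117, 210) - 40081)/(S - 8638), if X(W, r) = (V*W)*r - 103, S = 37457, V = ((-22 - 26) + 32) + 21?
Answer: -163034/28819 ≈ -5.6572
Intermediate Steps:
V = 5 (V = (-48 + 32) + 21 = -16 + 21 = 5)
X(W, r) = -103 + 5*W*r (X(W, r) = (5*W)*r - 103 = 5*W*r - 103 = -103 + 5*W*r)
(X(-117, 210) - 40081)/(S - 8638) = ((-103 + 5*(-117)*210) - 40081)/(37457 - 8638) = ((-103 - 122850) - 40081)/28819 = (-122953 - 40081)*(1/28819) = -163034*1/28819 = -163034/28819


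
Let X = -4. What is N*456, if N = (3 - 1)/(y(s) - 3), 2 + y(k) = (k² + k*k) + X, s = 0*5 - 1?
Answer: -912/7 ≈ -130.29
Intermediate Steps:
s = -1 (s = 0 - 1 = -1)
y(k) = -6 + 2*k² (y(k) = -2 + ((k² + k*k) - 4) = -2 + ((k² + k²) - 4) = -2 + (2*k² - 4) = -2 + (-4 + 2*k²) = -6 + 2*k²)
N = -2/7 (N = (3 - 1)/((-6 + 2*(-1)²) - 3) = 2/((-6 + 2*1) - 3) = 2/((-6 + 2) - 3) = 2/(-4 - 3) = 2/(-7) = 2*(-⅐) = -2/7 ≈ -0.28571)
N*456 = -2/7*456 = -912/7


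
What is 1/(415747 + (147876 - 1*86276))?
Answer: 1/477347 ≈ 2.0949e-6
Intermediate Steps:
1/(415747 + (147876 - 1*86276)) = 1/(415747 + (147876 - 86276)) = 1/(415747 + 61600) = 1/477347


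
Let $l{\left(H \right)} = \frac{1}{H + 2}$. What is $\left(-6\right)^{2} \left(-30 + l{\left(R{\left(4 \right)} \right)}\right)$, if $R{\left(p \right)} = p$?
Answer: $-1074$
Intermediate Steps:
$l{\left(H \right)} = \frac{1}{2 + H}$
$\left(-6\right)^{2} \left(-30 + l{\left(R{\left(4 \right)} \right)}\right) = \left(-6\right)^{2} \left(-30 + \frac{1}{2 + 4}\right) = 36 \left(-30 + \frac{1}{6}\right) = 36 \left(- \frac{179}{6}\right) = -1074$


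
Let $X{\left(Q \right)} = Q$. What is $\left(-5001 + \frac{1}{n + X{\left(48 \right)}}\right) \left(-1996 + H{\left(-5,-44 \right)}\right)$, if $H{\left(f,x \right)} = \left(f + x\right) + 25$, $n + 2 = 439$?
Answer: $\frac{979895536}{97} \approx 1.0102 \cdot 10^{7}$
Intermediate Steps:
$n = 437$ ($n = -2 + 439 = 437$)
$H{\left(f,x \right)} = 25 + f + x$
$\left(-5001 + \frac{1}{n + X{\left(48 \right)}}\right) \left(-1996 + H{\left(-5,-44 \right)}\right) = \left(-5001 + \frac{1}{437 + 48}\right) \left(-1996 - 24\right) = \left(-5001 + \frac{1}{485}\right) \left(-1996 - 24\right) = \left(-5001 + \frac{1}{485}\right) \left(-2020\right) = \left(- \frac{2425484}{485}\right) \left(-2020\right) = \frac{979895536}{97}$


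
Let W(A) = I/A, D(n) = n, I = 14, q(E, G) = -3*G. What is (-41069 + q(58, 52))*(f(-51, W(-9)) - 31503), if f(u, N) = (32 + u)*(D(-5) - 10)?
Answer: 1286962050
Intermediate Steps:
W(A) = 14/A
f(u, N) = -480 - 15*u (f(u, N) = (32 + u)*(-5 - 10) = (32 + u)*(-15) = -480 - 15*u)
(-41069 + q(58, 52))*(f(-51, W(-9)) - 31503) = (-41069 - 3*52)*((-480 - 15*(-51)) - 31503) = (-41069 - 156)*((-480 + 765) - 31503) = -41225*(285 - 31503) = -41225*(-31218) = 1286962050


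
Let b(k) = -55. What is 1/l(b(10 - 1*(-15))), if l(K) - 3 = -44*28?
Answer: -1/1229 ≈ -0.00081367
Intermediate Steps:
l(K) = -1229 (l(K) = 3 - 44*28 = 3 - 1232 = -1229)
1/l(b(10 - 1*(-15))) = 1/(-1229) = -1/1229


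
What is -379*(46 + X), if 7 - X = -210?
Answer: -99677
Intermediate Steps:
X = 217 (X = 7 - 1*(-210) = 7 + 210 = 217)
-379*(46 + X) = -379*(46 + 217) = -379*263 = -99677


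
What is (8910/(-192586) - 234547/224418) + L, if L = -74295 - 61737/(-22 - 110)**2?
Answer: -518075656002672143/6972788744944 ≈ -74300.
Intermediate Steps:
L = -431525939/5808 (L = -74295 - 61737/((-132)**2) = -74295 - 61737/17424 = -74295 - 61737*1/17424 = -74295 - 20579/5808 = -431525939/5808 ≈ -74299.)
(8910/(-192586) - 234547/224418) + L = (8910/(-192586) - 234547/224418) - 431525939/5808 = (8910*(-1/192586) - 234547*1/224418) - 431525939/5808 = (-4455/96293 - 234547/224418) - 431525939/5808 = -23585016461/21609882474 - 431525939/5808 = -518075656002672143/6972788744944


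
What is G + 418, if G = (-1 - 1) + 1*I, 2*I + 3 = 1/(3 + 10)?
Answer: 5389/13 ≈ 414.54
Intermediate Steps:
I = -19/13 (I = -3/2 + 1/(2*(3 + 10)) = -3/2 + (½)/13 = -3/2 + (½)*(1/13) = -3/2 + 1/26 = -19/13 ≈ -1.4615)
G = -45/13 (G = (-1 - 1) + 1*(-19/13) = -2 - 19/13 = -45/13 ≈ -3.4615)
G + 418 = -45/13 + 418 = 5389/13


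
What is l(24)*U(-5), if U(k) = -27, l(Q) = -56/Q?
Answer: 63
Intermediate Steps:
l(24)*U(-5) = -56/24*(-27) = -56*1/24*(-27) = -7/3*(-27) = 63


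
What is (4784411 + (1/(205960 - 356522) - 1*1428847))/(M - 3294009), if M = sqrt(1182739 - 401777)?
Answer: -1664200633413140703/1633672154583098878 - 3536542988769*sqrt(15938)/1633672154583098878 ≈ -1.0190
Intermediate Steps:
M = 7*sqrt(15938) (M = sqrt(780962) = 7*sqrt(15938) ≈ 883.72)
(4784411 + (1/(205960 - 356522) - 1*1428847))/(M - 3294009) = (4784411 + (1/(205960 - 356522) - 1*1428847))/(7*sqrt(15938) - 3294009) = (4784411 + (1/(-150562) - 1428847))/(-3294009 + 7*sqrt(15938)) = (4784411 + (-1/150562 - 1428847))/(-3294009 + 7*sqrt(15938)) = (4784411 - 215130062015/150562)/(-3294009 + 7*sqrt(15938)) = 505220426967/(150562*(-3294009 + 7*sqrt(15938)))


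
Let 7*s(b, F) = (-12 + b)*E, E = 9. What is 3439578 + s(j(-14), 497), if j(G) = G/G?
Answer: 24076947/7 ≈ 3.4396e+6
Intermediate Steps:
j(G) = 1
s(b, F) = -108/7 + 9*b/7 (s(b, F) = ((-12 + b)*9)/7 = (-108 + 9*b)/7 = -108/7 + 9*b/7)
3439578 + s(j(-14), 497) = 3439578 + (-108/7 + (9/7)*1) = 3439578 + (-108/7 + 9/7) = 3439578 - 99/7 = 24076947/7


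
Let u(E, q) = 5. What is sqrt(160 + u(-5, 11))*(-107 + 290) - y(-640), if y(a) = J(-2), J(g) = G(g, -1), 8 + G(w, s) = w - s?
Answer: 9 + 183*sqrt(165) ≈ 2359.7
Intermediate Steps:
G(w, s) = -8 + w - s (G(w, s) = -8 + (w - s) = -8 + w - s)
J(g) = -7 + g (J(g) = -8 + g - 1*(-1) = -8 + g + 1 = -7 + g)
y(a) = -9 (y(a) = -7 - 2 = -9)
sqrt(160 + u(-5, 11))*(-107 + 290) - y(-640) = sqrt(160 + 5)*(-107 + 290) - 1*(-9) = sqrt(165)*183 + 9 = 183*sqrt(165) + 9 = 9 + 183*sqrt(165)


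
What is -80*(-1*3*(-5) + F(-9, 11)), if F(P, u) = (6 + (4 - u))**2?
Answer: -1280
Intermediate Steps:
F(P, u) = (10 - u)**2
-80*(-1*3*(-5) + F(-9, 11)) = -80*(-1*3*(-5) + (-10 + 11)**2) = -80*(-3*(-5) + 1**2) = -80*(15 + 1) = -80*16 = -1*1280 = -1280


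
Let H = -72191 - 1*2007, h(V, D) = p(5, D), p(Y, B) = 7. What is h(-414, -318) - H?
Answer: 74205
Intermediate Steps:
h(V, D) = 7
H = -74198 (H = -72191 - 2007 = -74198)
h(-414, -318) - H = 7 - 1*(-74198) = 7 + 74198 = 74205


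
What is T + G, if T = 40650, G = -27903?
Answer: 12747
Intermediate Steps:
T + G = 40650 - 27903 = 12747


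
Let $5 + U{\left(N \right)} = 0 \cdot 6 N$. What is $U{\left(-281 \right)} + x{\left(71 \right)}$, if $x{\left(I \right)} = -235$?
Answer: $-240$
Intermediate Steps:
$U{\left(N \right)} = -5$ ($U{\left(N \right)} = -5 + 0 \cdot 6 N = -5 + 0 N = -5 + 0 = -5$)
$U{\left(-281 \right)} + x{\left(71 \right)} = -5 - 235 = -240$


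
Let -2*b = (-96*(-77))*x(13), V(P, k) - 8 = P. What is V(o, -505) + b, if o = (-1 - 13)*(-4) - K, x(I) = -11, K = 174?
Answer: 40546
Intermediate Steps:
o = -118 (o = (-1 - 13)*(-4) - 1*174 = -14*(-4) - 174 = 56 - 174 = -118)
V(P, k) = 8 + P
b = 40656 (b = -(-96*(-77))*(-11)/2 = -3696*(-11) = -½*(-81312) = 40656)
V(o, -505) + b = (8 - 118) + 40656 = -110 + 40656 = 40546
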